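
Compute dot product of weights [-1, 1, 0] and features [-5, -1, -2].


Element-wise products:
-1 * -5 = 5
1 * -1 = -1
0 * -2 = 0
Sum = 5 + -1 + 0
= 4

4


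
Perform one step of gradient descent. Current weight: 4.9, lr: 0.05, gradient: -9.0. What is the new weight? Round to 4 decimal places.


w_new = w_old - lr * gradient
= 4.9 - 0.05 * -9.0
= 4.9 - (-0.45)
= 5.3500

5.3500


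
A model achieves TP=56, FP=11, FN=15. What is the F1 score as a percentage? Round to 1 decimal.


Precision = TP / (TP + FP) = 56 / 67 = 0.8358
Recall = TP / (TP + FN) = 56 / 71 = 0.7887
F1 = 2 * P * R / (P + R)
= 2 * 0.8358 * 0.7887 / (0.8358 + 0.7887)
= 1.3185 / 1.6246
= 0.8116
As percentage: 81.2%

81.2


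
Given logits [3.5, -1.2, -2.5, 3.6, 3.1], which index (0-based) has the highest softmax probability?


Softmax is a monotonic transformation, so it preserves the argmax.
We need to find the index of the maximum logit.
Index 0: 3.5
Index 1: -1.2
Index 2: -2.5
Index 3: 3.6
Index 4: 3.1
Maximum logit = 3.6 at index 3

3


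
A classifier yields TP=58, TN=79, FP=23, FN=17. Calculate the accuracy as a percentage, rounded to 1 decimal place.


Accuracy = (TP + TN) / (TP + TN + FP + FN) * 100
= (58 + 79) / (58 + 79 + 23 + 17)
= 137 / 177
= 0.774
= 77.4%

77.4


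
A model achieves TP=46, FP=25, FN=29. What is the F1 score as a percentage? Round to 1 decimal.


Precision = TP / (TP + FP) = 46 / 71 = 0.6479
Recall = TP / (TP + FN) = 46 / 75 = 0.6133
F1 = 2 * P * R / (P + R)
= 2 * 0.6479 * 0.6133 / (0.6479 + 0.6133)
= 0.7947 / 1.2612
= 0.6301
As percentage: 63.0%

63.0


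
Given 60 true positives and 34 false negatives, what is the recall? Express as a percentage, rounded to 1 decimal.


Recall = TP / (TP + FN) * 100
= 60 / (60 + 34)
= 60 / 94
= 0.6383
= 63.8%

63.8


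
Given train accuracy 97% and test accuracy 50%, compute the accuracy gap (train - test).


Gap = train_accuracy - test_accuracy
= 97 - 50
= 47%
This large gap strongly indicates overfitting.

47


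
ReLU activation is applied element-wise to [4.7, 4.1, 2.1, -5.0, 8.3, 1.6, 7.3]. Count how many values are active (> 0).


ReLU(x) = max(0, x) for each element:
ReLU(4.7) = 4.7
ReLU(4.1) = 4.1
ReLU(2.1) = 2.1
ReLU(-5.0) = 0
ReLU(8.3) = 8.3
ReLU(1.6) = 1.6
ReLU(7.3) = 7.3
Active neurons (>0): 6

6


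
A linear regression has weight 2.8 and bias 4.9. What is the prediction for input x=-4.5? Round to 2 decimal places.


y = 2.8 * -4.5 + (4.9)
= -12.6 + (4.9)
= -7.70

-7.70


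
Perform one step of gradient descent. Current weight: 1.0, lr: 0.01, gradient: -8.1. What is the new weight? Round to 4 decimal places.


w_new = w_old - lr * gradient
= 1.0 - 0.01 * -8.1
= 1.0 - (-0.081)
= 1.0810

1.0810


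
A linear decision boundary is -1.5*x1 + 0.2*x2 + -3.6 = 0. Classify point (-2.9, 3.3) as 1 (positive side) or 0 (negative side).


Compute -1.5 * -2.9 + 0.2 * 3.3 + -3.6
= 4.35 + 0.66 + -3.6
= 1.41
Since 1.41 >= 0, the point is on the positive side.

1


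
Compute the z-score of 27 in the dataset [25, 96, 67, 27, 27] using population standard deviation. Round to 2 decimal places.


Mean = (25 + 96 + 67 + 27 + 27) / 5 = 48.4
Variance = sum((x_i - mean)^2) / n = 815.04
Std = sqrt(815.04) = 28.5489
Z = (x - mean) / std
= (27 - 48.4) / 28.5489
= -21.4 / 28.5489
= -0.75

-0.75


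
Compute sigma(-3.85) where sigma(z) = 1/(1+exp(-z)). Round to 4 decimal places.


sigmoid(z) = 1 / (1 + exp(-z))
exp(-(-3.85)) = exp(3.85) = 46.9931
1 + 46.9931 = 47.9931
1 / 47.9931 = 0.0208

0.0208


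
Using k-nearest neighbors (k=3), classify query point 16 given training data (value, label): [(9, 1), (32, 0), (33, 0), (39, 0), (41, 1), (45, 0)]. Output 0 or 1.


Distances from query 16:
Point 9 (class 1): distance = 7
Point 32 (class 0): distance = 16
Point 33 (class 0): distance = 17
K=3 nearest neighbors: classes = [1, 0, 0]
Votes for class 1: 1 / 3
Majority vote => class 0

0


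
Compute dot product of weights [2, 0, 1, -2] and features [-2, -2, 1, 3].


Element-wise products:
2 * -2 = -4
0 * -2 = 0
1 * 1 = 1
-2 * 3 = -6
Sum = -4 + 0 + 1 + -6
= -9

-9


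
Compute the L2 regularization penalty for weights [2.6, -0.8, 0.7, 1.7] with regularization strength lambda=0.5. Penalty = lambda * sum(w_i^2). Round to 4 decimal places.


Squaring each weight:
2.6^2 = 6.76
(-0.8)^2 = 0.64
0.7^2 = 0.49
1.7^2 = 2.89
Sum of squares = 10.78
Penalty = 0.5 * 10.78 = 5.3900

5.3900


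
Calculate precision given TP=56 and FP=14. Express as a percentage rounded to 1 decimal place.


Precision = TP / (TP + FP) * 100
= 56 / (56 + 14)
= 56 / 70
= 0.8
= 80.0%

80.0


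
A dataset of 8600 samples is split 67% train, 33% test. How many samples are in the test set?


Train samples = 8600 * 67% = 5762
Test samples = 8600 - 5762
= 2838

2838


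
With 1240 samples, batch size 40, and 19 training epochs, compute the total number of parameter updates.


Iterations per epoch = 1240 / 40 = 31
Total updates = iterations_per_epoch * epochs
= 31 * 19
= 589

589


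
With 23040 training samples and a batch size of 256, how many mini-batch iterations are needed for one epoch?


Iterations per epoch = dataset_size / batch_size
= 23040 / 256
= 90

90


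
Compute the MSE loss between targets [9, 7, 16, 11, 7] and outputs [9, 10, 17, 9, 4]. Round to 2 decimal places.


Differences: [0, -3, -1, 2, 3]
Squared errors: [0, 9, 1, 4, 9]
Sum of squared errors = 23
MSE = 23 / 5 = 4.60

4.60


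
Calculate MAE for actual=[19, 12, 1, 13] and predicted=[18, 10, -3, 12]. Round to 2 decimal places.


Absolute errors: [1, 2, 4, 1]
Sum of absolute errors = 8
MAE = 8 / 4 = 2.00

2.00


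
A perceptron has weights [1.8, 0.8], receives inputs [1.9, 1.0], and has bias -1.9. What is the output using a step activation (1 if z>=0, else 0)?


z = w . x + b
= 1.8*1.9 + 0.8*1.0 + -1.9
= 3.42 + 0.8 + -1.9
= 4.22 + -1.9
= 2.32
Since z = 2.32 >= 0, output = 1

1


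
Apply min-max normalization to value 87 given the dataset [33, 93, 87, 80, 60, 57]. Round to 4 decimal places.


Min = 33, Max = 93
Range = 93 - 33 = 60
Scaled = (x - min) / (max - min)
= (87 - 33) / 60
= 54 / 60
= 0.9000

0.9000


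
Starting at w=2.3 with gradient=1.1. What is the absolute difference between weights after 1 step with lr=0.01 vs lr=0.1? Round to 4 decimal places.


With lr=0.01: w_new = 2.3 - 0.01 * 1.1 = 2.289
With lr=0.1: w_new = 2.3 - 0.1 * 1.1 = 2.19
Absolute difference = |2.289 - 2.19|
= 0.0990

0.0990


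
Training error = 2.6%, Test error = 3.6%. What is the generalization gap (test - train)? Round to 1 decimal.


Generalization gap = test_error - train_error
= 3.6 - 2.6
= 1.0%
A small gap suggests good generalization.

1.0


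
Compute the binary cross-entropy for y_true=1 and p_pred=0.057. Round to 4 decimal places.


For y=1: Loss = -log(p)
= -log(0.057)
= -(-2.8647)
= 2.8647

2.8647


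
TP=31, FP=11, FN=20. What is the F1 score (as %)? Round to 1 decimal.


Precision = TP / (TP + FP) = 31 / 42 = 0.7381
Recall = TP / (TP + FN) = 31 / 51 = 0.6078
F1 = 2 * P * R / (P + R)
= 2 * 0.7381 * 0.6078 / (0.7381 + 0.6078)
= 0.8973 / 1.3459
= 0.6667
As percentage: 66.7%

66.7


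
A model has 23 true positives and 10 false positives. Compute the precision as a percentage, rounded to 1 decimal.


Precision = TP / (TP + FP) * 100
= 23 / (23 + 10)
= 23 / 33
= 0.697
= 69.7%

69.7


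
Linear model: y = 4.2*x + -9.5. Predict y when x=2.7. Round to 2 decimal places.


y = 4.2 * 2.7 + (-9.5)
= 11.34 + (-9.5)
= 1.84

1.84


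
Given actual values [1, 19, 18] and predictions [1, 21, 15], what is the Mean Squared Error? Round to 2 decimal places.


Differences: [0, -2, 3]
Squared errors: [0, 4, 9]
Sum of squared errors = 13
MSE = 13 / 3 = 4.33

4.33


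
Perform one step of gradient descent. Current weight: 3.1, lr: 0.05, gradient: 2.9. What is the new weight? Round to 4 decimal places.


w_new = w_old - lr * gradient
= 3.1 - 0.05 * 2.9
= 3.1 - (0.145)
= 2.9550

2.9550


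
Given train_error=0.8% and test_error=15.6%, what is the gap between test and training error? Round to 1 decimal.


Generalization gap = test_error - train_error
= 15.6 - 0.8
= 14.8%
A large gap suggests overfitting.

14.8


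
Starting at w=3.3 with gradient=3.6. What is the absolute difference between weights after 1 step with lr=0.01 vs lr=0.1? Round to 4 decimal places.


With lr=0.01: w_new = 3.3 - 0.01 * 3.6 = 3.264
With lr=0.1: w_new = 3.3 - 0.1 * 3.6 = 2.94
Absolute difference = |3.264 - 2.94|
= 0.3240

0.3240


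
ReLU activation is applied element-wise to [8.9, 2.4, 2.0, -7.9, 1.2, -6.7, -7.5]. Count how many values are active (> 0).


ReLU(x) = max(0, x) for each element:
ReLU(8.9) = 8.9
ReLU(2.4) = 2.4
ReLU(2.0) = 2.0
ReLU(-7.9) = 0
ReLU(1.2) = 1.2
ReLU(-6.7) = 0
ReLU(-7.5) = 0
Active neurons (>0): 4

4


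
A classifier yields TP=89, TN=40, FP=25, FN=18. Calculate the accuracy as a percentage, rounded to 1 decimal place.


Accuracy = (TP + TN) / (TP + TN + FP + FN) * 100
= (89 + 40) / (89 + 40 + 25 + 18)
= 129 / 172
= 0.75
= 75.0%

75.0


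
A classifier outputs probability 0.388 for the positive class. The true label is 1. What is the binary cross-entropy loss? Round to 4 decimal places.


For y=1: Loss = -log(p)
= -log(0.388)
= -(-0.9467)
= 0.9467

0.9467


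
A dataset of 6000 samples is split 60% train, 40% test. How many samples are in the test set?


Train samples = 6000 * 60% = 3600
Test samples = 6000 - 3600
= 2400

2400


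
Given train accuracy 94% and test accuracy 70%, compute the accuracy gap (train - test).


Gap = train_accuracy - test_accuracy
= 94 - 70
= 24%
This large gap strongly indicates overfitting.

24


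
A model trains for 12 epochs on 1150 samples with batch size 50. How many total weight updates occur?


Iterations per epoch = 1150 / 50 = 23
Total updates = iterations_per_epoch * epochs
= 23 * 12
= 276

276


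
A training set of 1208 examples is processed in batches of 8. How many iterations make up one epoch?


Iterations per epoch = dataset_size / batch_size
= 1208 / 8
= 151

151


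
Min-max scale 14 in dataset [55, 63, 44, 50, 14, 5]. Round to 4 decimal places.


Min = 5, Max = 63
Range = 63 - 5 = 58
Scaled = (x - min) / (max - min)
= (14 - 5) / 58
= 9 / 58
= 0.1552

0.1552


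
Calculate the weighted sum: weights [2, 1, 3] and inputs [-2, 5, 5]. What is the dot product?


Element-wise products:
2 * -2 = -4
1 * 5 = 5
3 * 5 = 15
Sum = -4 + 5 + 15
= 16

16


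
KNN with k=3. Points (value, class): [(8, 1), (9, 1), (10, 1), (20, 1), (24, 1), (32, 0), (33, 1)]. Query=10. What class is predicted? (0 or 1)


Distances from query 10:
Point 10 (class 1): distance = 0
Point 9 (class 1): distance = 1
Point 8 (class 1): distance = 2
K=3 nearest neighbors: classes = [1, 1, 1]
Votes for class 1: 3 / 3
Majority vote => class 1

1


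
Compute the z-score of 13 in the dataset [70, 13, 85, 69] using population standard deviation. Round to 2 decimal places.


Mean = (70 + 13 + 85 + 69) / 4 = 59.25
Variance = sum((x_i - mean)^2) / n = 753.1875
Std = sqrt(753.1875) = 27.4443
Z = (x - mean) / std
= (13 - 59.25) / 27.4443
= -46.25 / 27.4443
= -1.69

-1.69


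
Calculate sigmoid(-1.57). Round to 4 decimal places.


sigmoid(z) = 1 / (1 + exp(-z))
exp(-(-1.57)) = exp(1.57) = 4.8066
1 + 4.8066 = 5.8066
1 / 5.8066 = 0.1722

0.1722


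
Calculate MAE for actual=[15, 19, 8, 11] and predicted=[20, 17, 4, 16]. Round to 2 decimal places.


Absolute errors: [5, 2, 4, 5]
Sum of absolute errors = 16
MAE = 16 / 4 = 4.00

4.00


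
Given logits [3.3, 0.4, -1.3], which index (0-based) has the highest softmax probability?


Softmax is a monotonic transformation, so it preserves the argmax.
We need to find the index of the maximum logit.
Index 0: 3.3
Index 1: 0.4
Index 2: -1.3
Maximum logit = 3.3 at index 0

0


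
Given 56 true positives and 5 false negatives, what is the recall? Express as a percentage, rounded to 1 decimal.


Recall = TP / (TP + FN) * 100
= 56 / (56 + 5)
= 56 / 61
= 0.918
= 91.8%

91.8


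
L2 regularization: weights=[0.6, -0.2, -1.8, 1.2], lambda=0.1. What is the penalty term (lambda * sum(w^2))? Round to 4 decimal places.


Squaring each weight:
0.6^2 = 0.36
(-0.2)^2 = 0.04
(-1.8)^2 = 3.24
1.2^2 = 1.44
Sum of squares = 5.08
Penalty = 0.1 * 5.08 = 0.5080

0.5080


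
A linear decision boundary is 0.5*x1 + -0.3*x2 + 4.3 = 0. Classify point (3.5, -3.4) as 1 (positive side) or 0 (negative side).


Compute 0.5 * 3.5 + -0.3 * -3.4 + 4.3
= 1.75 + 1.02 + 4.3
= 7.07
Since 7.07 >= 0, the point is on the positive side.

1


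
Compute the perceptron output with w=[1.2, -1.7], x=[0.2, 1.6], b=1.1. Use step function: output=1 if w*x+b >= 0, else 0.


z = w . x + b
= 1.2*0.2 + -1.7*1.6 + 1.1
= 0.24 + -2.72 + 1.1
= -2.48 + 1.1
= -1.38
Since z = -1.38 < 0, output = 0

0


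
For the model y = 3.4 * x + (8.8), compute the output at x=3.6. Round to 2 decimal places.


y = 3.4 * 3.6 + (8.8)
= 12.24 + (8.8)
= 21.04

21.04


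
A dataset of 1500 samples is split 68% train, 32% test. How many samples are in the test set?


Train samples = 1500 * 68% = 1020
Test samples = 1500 - 1020
= 480

480


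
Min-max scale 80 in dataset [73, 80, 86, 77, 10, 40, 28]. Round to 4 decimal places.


Min = 10, Max = 86
Range = 86 - 10 = 76
Scaled = (x - min) / (max - min)
= (80 - 10) / 76
= 70 / 76
= 0.9211

0.9211


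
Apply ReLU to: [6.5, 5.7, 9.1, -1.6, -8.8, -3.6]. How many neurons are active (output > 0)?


ReLU(x) = max(0, x) for each element:
ReLU(6.5) = 6.5
ReLU(5.7) = 5.7
ReLU(9.1) = 9.1
ReLU(-1.6) = 0
ReLU(-8.8) = 0
ReLU(-3.6) = 0
Active neurons (>0): 3

3


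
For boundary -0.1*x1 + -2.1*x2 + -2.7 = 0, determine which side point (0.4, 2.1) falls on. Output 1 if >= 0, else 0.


Compute -0.1 * 0.4 + -2.1 * 2.1 + -2.7
= -0.04 + -4.41 + -2.7
= -7.15
Since -7.15 < 0, the point is on the negative side.

0


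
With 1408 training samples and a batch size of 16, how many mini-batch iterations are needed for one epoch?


Iterations per epoch = dataset_size / batch_size
= 1408 / 16
= 88

88


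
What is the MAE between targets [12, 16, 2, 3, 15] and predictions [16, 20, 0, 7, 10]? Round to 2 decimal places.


Absolute errors: [4, 4, 2, 4, 5]
Sum of absolute errors = 19
MAE = 19 / 5 = 3.80

3.80


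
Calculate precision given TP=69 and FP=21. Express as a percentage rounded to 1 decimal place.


Precision = TP / (TP + FP) * 100
= 69 / (69 + 21)
= 69 / 90
= 0.7667
= 76.7%

76.7


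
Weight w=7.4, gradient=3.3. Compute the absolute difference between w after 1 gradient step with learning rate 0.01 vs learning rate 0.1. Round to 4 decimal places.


With lr=0.01: w_new = 7.4 - 0.01 * 3.3 = 7.367
With lr=0.1: w_new = 7.4 - 0.1 * 3.3 = 7.07
Absolute difference = |7.367 - 7.07|
= 0.2970

0.2970


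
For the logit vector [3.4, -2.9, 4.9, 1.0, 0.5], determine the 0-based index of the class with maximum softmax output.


Softmax is a monotonic transformation, so it preserves the argmax.
We need to find the index of the maximum logit.
Index 0: 3.4
Index 1: -2.9
Index 2: 4.9
Index 3: 1.0
Index 4: 0.5
Maximum logit = 4.9 at index 2

2


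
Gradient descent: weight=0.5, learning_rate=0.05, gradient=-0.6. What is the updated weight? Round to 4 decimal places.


w_new = w_old - lr * gradient
= 0.5 - 0.05 * -0.6
= 0.5 - (-0.03)
= 0.5300

0.5300


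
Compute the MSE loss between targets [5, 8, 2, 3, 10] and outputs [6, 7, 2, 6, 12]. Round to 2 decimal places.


Differences: [-1, 1, 0, -3, -2]
Squared errors: [1, 1, 0, 9, 4]
Sum of squared errors = 15
MSE = 15 / 5 = 3.00

3.00


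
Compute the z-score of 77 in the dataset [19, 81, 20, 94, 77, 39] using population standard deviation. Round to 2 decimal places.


Mean = (19 + 81 + 20 + 94 + 77 + 39) / 6 = 55.0
Variance = sum((x_i - mean)^2) / n = 909.6667
Std = sqrt(909.6667) = 30.1607
Z = (x - mean) / std
= (77 - 55.0) / 30.1607
= 22.0 / 30.1607
= 0.73

0.73


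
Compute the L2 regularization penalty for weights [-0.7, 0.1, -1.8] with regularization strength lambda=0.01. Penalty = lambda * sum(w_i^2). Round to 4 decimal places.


Squaring each weight:
(-0.7)^2 = 0.49
0.1^2 = 0.01
(-1.8)^2 = 3.24
Sum of squares = 3.74
Penalty = 0.01 * 3.74 = 0.0374

0.0374


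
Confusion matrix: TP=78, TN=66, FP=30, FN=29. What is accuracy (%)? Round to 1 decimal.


Accuracy = (TP + TN) / (TP + TN + FP + FN) * 100
= (78 + 66) / (78 + 66 + 30 + 29)
= 144 / 203
= 0.7094
= 70.9%

70.9


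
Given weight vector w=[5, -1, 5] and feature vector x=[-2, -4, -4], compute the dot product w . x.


Element-wise products:
5 * -2 = -10
-1 * -4 = 4
5 * -4 = -20
Sum = -10 + 4 + -20
= -26

-26


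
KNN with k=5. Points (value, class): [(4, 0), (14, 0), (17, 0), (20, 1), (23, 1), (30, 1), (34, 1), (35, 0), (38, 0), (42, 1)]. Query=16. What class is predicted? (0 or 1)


Distances from query 16:
Point 17 (class 0): distance = 1
Point 14 (class 0): distance = 2
Point 20 (class 1): distance = 4
Point 23 (class 1): distance = 7
Point 4 (class 0): distance = 12
K=5 nearest neighbors: classes = [0, 0, 1, 1, 0]
Votes for class 1: 2 / 5
Majority vote => class 0

0


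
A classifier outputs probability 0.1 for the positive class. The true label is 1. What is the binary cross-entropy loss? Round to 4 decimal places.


For y=1: Loss = -log(p)
= -log(0.1)
= -(-2.3026)
= 2.3026

2.3026


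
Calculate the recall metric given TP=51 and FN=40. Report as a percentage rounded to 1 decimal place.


Recall = TP / (TP + FN) * 100
= 51 / (51 + 40)
= 51 / 91
= 0.5604
= 56.0%

56.0


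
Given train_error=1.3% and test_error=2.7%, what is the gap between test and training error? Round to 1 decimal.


Generalization gap = test_error - train_error
= 2.7 - 1.3
= 1.4%
A small gap suggests good generalization.

1.4


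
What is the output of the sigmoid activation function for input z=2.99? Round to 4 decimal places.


sigmoid(z) = 1 / (1 + exp(-z))
exp(-(2.99)) = exp(-2.99) = 0.0503
1 + 0.0503 = 1.0503
1 / 1.0503 = 0.9521

0.9521


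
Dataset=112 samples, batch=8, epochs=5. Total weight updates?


Iterations per epoch = 112 / 8 = 14
Total updates = iterations_per_epoch * epochs
= 14 * 5
= 70

70


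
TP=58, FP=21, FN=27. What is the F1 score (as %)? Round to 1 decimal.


Precision = TP / (TP + FP) = 58 / 79 = 0.7342
Recall = TP / (TP + FN) = 58 / 85 = 0.6824
F1 = 2 * P * R / (P + R)
= 2 * 0.7342 * 0.6824 / (0.7342 + 0.6824)
= 1.0019 / 1.4165
= 0.7073
As percentage: 70.7%

70.7


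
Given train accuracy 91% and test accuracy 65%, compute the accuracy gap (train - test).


Gap = train_accuracy - test_accuracy
= 91 - 65
= 26%
This large gap strongly indicates overfitting.

26


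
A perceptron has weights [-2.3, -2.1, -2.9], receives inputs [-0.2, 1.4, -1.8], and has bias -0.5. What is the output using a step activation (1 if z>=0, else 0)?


z = w . x + b
= -2.3*-0.2 + -2.1*1.4 + -2.9*-1.8 + -0.5
= 0.46 + -2.94 + 5.22 + -0.5
= 2.74 + -0.5
= 2.24
Since z = 2.24 >= 0, output = 1

1


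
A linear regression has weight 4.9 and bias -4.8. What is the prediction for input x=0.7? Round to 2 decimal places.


y = 4.9 * 0.7 + (-4.8)
= 3.43 + (-4.8)
= -1.37

-1.37


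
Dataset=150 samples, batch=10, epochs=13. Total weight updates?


Iterations per epoch = 150 / 10 = 15
Total updates = iterations_per_epoch * epochs
= 15 * 13
= 195

195


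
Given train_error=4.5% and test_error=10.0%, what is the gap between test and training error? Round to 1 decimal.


Generalization gap = test_error - train_error
= 10.0 - 4.5
= 5.5%
A moderate gap.

5.5


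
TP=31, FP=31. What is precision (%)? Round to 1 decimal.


Precision = TP / (TP + FP) * 100
= 31 / (31 + 31)
= 31 / 62
= 0.5
= 50.0%

50.0


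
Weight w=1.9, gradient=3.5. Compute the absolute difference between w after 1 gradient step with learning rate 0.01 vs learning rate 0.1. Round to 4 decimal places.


With lr=0.01: w_new = 1.9 - 0.01 * 3.5 = 1.865
With lr=0.1: w_new = 1.9 - 0.1 * 3.5 = 1.55
Absolute difference = |1.865 - 1.55|
= 0.3150

0.3150


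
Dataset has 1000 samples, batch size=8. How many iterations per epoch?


Iterations per epoch = dataset_size / batch_size
= 1000 / 8
= 125

125


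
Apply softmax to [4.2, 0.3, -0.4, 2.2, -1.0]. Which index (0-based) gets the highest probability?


Softmax is a monotonic transformation, so it preserves the argmax.
We need to find the index of the maximum logit.
Index 0: 4.2
Index 1: 0.3
Index 2: -0.4
Index 3: 2.2
Index 4: -1.0
Maximum logit = 4.2 at index 0

0


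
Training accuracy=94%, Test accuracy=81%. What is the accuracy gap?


Gap = train_accuracy - test_accuracy
= 94 - 81
= 13%
This gap suggests the model is overfitting.

13


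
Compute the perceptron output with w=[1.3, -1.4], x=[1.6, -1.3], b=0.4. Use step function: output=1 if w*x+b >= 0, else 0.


z = w . x + b
= 1.3*1.6 + -1.4*-1.3 + 0.4
= 2.08 + 1.82 + 0.4
= 3.9 + 0.4
= 4.3
Since z = 4.3 >= 0, output = 1

1


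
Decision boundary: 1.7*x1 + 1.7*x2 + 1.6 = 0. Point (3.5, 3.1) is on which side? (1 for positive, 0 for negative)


Compute 1.7 * 3.5 + 1.7 * 3.1 + 1.6
= 5.95 + 5.27 + 1.6
= 12.82
Since 12.82 >= 0, the point is on the positive side.

1


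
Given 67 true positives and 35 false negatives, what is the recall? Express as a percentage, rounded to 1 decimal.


Recall = TP / (TP + FN) * 100
= 67 / (67 + 35)
= 67 / 102
= 0.6569
= 65.7%

65.7


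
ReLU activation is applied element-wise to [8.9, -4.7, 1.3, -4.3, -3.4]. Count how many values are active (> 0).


ReLU(x) = max(0, x) for each element:
ReLU(8.9) = 8.9
ReLU(-4.7) = 0
ReLU(1.3) = 1.3
ReLU(-4.3) = 0
ReLU(-3.4) = 0
Active neurons (>0): 2

2


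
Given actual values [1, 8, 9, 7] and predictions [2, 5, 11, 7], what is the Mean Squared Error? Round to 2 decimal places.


Differences: [-1, 3, -2, 0]
Squared errors: [1, 9, 4, 0]
Sum of squared errors = 14
MSE = 14 / 4 = 3.50

3.50


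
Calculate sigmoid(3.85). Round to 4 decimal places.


sigmoid(z) = 1 / (1 + exp(-z))
exp(-(3.85)) = exp(-3.85) = 0.0213
1 + 0.0213 = 1.0213
1 / 1.0213 = 0.9792

0.9792


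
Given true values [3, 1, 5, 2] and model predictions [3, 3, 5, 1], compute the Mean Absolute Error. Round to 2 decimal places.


Absolute errors: [0, 2, 0, 1]
Sum of absolute errors = 3
MAE = 3 / 4 = 0.75

0.75


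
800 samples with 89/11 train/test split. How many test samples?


Train samples = 800 * 89% = 712
Test samples = 800 - 712
= 88

88


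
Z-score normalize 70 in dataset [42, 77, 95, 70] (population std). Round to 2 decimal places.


Mean = (42 + 77 + 95 + 70) / 4 = 71.0
Variance = sum((x_i - mean)^2) / n = 363.5
Std = sqrt(363.5) = 19.0657
Z = (x - mean) / std
= (70 - 71.0) / 19.0657
= -1.0 / 19.0657
= -0.05

-0.05


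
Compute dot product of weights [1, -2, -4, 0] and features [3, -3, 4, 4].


Element-wise products:
1 * 3 = 3
-2 * -3 = 6
-4 * 4 = -16
0 * 4 = 0
Sum = 3 + 6 + -16 + 0
= -7

-7


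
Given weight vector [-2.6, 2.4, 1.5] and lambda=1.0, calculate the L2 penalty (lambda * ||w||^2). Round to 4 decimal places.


Squaring each weight:
(-2.6)^2 = 6.76
2.4^2 = 5.76
1.5^2 = 2.25
Sum of squares = 14.77
Penalty = 1.0 * 14.77 = 14.7700

14.7700


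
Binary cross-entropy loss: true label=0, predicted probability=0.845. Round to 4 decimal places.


For y=0: Loss = -log(1-p)
= -log(1 - 0.845)
= -log(0.155)
= -(-1.8643)
= 1.8643

1.8643


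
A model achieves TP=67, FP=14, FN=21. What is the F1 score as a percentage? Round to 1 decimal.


Precision = TP / (TP + FP) = 67 / 81 = 0.8272
Recall = TP / (TP + FN) = 67 / 88 = 0.7614
F1 = 2 * P * R / (P + R)
= 2 * 0.8272 * 0.7614 / (0.8272 + 0.7614)
= 1.2595 / 1.5885
= 0.7929
As percentage: 79.3%

79.3


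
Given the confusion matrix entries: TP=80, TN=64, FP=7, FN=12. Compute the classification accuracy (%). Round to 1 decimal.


Accuracy = (TP + TN) / (TP + TN + FP + FN) * 100
= (80 + 64) / (80 + 64 + 7 + 12)
= 144 / 163
= 0.8834
= 88.3%

88.3


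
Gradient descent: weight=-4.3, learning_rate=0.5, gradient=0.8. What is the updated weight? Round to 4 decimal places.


w_new = w_old - lr * gradient
= -4.3 - 0.5 * 0.8
= -4.3 - (0.4)
= -4.7000

-4.7000


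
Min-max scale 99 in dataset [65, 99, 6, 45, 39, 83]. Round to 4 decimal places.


Min = 6, Max = 99
Range = 99 - 6 = 93
Scaled = (x - min) / (max - min)
= (99 - 6) / 93
= 93 / 93
= 1.0000

1.0000


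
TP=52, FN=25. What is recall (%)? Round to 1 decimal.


Recall = TP / (TP + FN) * 100
= 52 / (52 + 25)
= 52 / 77
= 0.6753
= 67.5%

67.5


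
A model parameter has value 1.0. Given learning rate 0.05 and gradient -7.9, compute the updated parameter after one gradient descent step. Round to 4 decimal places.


w_new = w_old - lr * gradient
= 1.0 - 0.05 * -7.9
= 1.0 - (-0.395)
= 1.3950

1.3950


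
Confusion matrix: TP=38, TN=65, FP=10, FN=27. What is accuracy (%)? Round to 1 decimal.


Accuracy = (TP + TN) / (TP + TN + FP + FN) * 100
= (38 + 65) / (38 + 65 + 10 + 27)
= 103 / 140
= 0.7357
= 73.6%

73.6


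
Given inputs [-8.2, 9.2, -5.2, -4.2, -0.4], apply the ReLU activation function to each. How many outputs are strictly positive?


ReLU(x) = max(0, x) for each element:
ReLU(-8.2) = 0
ReLU(9.2) = 9.2
ReLU(-5.2) = 0
ReLU(-4.2) = 0
ReLU(-0.4) = 0
Active neurons (>0): 1

1


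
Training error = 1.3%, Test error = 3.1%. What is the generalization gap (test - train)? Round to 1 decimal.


Generalization gap = test_error - train_error
= 3.1 - 1.3
= 1.8%
A small gap suggests good generalization.

1.8


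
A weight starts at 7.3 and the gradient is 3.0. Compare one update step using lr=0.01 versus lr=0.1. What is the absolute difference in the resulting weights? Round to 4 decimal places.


With lr=0.01: w_new = 7.3 - 0.01 * 3.0 = 7.27
With lr=0.1: w_new = 7.3 - 0.1 * 3.0 = 7.0
Absolute difference = |7.27 - 7.0|
= 0.2700

0.2700


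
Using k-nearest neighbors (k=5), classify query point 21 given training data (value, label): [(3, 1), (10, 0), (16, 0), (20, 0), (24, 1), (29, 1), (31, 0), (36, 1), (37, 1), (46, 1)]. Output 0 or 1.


Distances from query 21:
Point 20 (class 0): distance = 1
Point 24 (class 1): distance = 3
Point 16 (class 0): distance = 5
Point 29 (class 1): distance = 8
Point 31 (class 0): distance = 10
K=5 nearest neighbors: classes = [0, 1, 0, 1, 0]
Votes for class 1: 2 / 5
Majority vote => class 0

0


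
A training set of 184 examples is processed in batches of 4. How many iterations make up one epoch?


Iterations per epoch = dataset_size / batch_size
= 184 / 4
= 46

46


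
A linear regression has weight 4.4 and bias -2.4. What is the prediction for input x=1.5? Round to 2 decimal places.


y = 4.4 * 1.5 + (-2.4)
= 6.6 + (-2.4)
= 4.20

4.20


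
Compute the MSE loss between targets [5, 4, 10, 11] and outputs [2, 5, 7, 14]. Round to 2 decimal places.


Differences: [3, -1, 3, -3]
Squared errors: [9, 1, 9, 9]
Sum of squared errors = 28
MSE = 28 / 4 = 7.00

7.00


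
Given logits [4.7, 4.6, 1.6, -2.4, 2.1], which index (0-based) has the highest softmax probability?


Softmax is a monotonic transformation, so it preserves the argmax.
We need to find the index of the maximum logit.
Index 0: 4.7
Index 1: 4.6
Index 2: 1.6
Index 3: -2.4
Index 4: 2.1
Maximum logit = 4.7 at index 0

0


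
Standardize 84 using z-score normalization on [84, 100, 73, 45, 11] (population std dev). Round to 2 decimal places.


Mean = (84 + 100 + 73 + 45 + 11) / 5 = 62.6
Variance = sum((x_i - mean)^2) / n = 987.44
Std = sqrt(987.44) = 31.4236
Z = (x - mean) / std
= (84 - 62.6) / 31.4236
= 21.4 / 31.4236
= 0.68

0.68


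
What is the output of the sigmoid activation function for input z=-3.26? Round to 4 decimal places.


sigmoid(z) = 1 / (1 + exp(-z))
exp(-(-3.26)) = exp(3.26) = 26.0495
1 + 26.0495 = 27.0495
1 / 27.0495 = 0.0370

0.0370


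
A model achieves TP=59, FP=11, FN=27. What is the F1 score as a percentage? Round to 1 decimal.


Precision = TP / (TP + FP) = 59 / 70 = 0.8429
Recall = TP / (TP + FN) = 59 / 86 = 0.686
F1 = 2 * P * R / (P + R)
= 2 * 0.8429 * 0.686 / (0.8429 + 0.686)
= 1.1565 / 1.5289
= 0.7564
As percentage: 75.6%

75.6


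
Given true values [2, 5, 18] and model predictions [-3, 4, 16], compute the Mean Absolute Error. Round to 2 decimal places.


Absolute errors: [5, 1, 2]
Sum of absolute errors = 8
MAE = 8 / 3 = 2.67

2.67


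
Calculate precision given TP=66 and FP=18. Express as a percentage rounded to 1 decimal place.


Precision = TP / (TP + FP) * 100
= 66 / (66 + 18)
= 66 / 84
= 0.7857
= 78.6%

78.6


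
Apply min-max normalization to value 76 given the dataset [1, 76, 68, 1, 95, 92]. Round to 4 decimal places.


Min = 1, Max = 95
Range = 95 - 1 = 94
Scaled = (x - min) / (max - min)
= (76 - 1) / 94
= 75 / 94
= 0.7979

0.7979


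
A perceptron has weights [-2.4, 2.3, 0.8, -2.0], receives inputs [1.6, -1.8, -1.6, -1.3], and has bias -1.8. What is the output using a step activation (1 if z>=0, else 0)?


z = w . x + b
= -2.4*1.6 + 2.3*-1.8 + 0.8*-1.6 + -2.0*-1.3 + -1.8
= -3.84 + -4.14 + -1.28 + 2.6 + -1.8
= -6.66 + -1.8
= -8.46
Since z = -8.46 < 0, output = 0

0


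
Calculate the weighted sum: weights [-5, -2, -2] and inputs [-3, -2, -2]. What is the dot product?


Element-wise products:
-5 * -3 = 15
-2 * -2 = 4
-2 * -2 = 4
Sum = 15 + 4 + 4
= 23

23


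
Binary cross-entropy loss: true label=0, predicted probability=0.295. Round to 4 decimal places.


For y=0: Loss = -log(1-p)
= -log(1 - 0.295)
= -log(0.705)
= -(-0.3496)
= 0.3496

0.3496


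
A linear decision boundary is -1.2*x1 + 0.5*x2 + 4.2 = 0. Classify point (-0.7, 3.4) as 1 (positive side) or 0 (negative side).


Compute -1.2 * -0.7 + 0.5 * 3.4 + 4.2
= 0.84 + 1.7 + 4.2
= 6.74
Since 6.74 >= 0, the point is on the positive side.

1


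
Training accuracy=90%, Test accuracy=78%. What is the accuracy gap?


Gap = train_accuracy - test_accuracy
= 90 - 78
= 12%
This gap suggests the model is overfitting.

12


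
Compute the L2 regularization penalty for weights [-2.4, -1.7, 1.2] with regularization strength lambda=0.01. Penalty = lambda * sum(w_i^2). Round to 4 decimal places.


Squaring each weight:
(-2.4)^2 = 5.76
(-1.7)^2 = 2.89
1.2^2 = 1.44
Sum of squares = 10.09
Penalty = 0.01 * 10.09 = 0.1009

0.1009


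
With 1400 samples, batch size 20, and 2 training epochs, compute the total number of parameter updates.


Iterations per epoch = 1400 / 20 = 70
Total updates = iterations_per_epoch * epochs
= 70 * 2
= 140

140


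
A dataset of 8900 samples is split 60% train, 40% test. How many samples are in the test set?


Train samples = 8900 * 60% = 5340
Test samples = 8900 - 5340
= 3560

3560


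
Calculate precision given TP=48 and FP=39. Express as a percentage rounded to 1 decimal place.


Precision = TP / (TP + FP) * 100
= 48 / (48 + 39)
= 48 / 87
= 0.5517
= 55.2%

55.2


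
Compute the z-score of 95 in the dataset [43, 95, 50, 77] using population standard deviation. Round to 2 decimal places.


Mean = (43 + 95 + 50 + 77) / 4 = 66.25
Variance = sum((x_i - mean)^2) / n = 436.6875
Std = sqrt(436.6875) = 20.8971
Z = (x - mean) / std
= (95 - 66.25) / 20.8971
= 28.75 / 20.8971
= 1.38

1.38


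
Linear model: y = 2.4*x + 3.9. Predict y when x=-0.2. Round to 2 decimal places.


y = 2.4 * -0.2 + (3.9)
= -0.48 + (3.9)
= 3.42

3.42


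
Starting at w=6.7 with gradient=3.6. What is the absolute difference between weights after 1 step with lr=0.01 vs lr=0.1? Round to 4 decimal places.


With lr=0.01: w_new = 6.7 - 0.01 * 3.6 = 6.664
With lr=0.1: w_new = 6.7 - 0.1 * 3.6 = 6.34
Absolute difference = |6.664 - 6.34|
= 0.3240

0.3240


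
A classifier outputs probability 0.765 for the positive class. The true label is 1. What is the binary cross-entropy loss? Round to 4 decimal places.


For y=1: Loss = -log(p)
= -log(0.765)
= -(-0.2679)
= 0.2679

0.2679


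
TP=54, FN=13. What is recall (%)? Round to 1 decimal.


Recall = TP / (TP + FN) * 100
= 54 / (54 + 13)
= 54 / 67
= 0.806
= 80.6%

80.6


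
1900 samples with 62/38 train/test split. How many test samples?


Train samples = 1900 * 62% = 1178
Test samples = 1900 - 1178
= 722

722


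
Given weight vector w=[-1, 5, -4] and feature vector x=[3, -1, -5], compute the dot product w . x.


Element-wise products:
-1 * 3 = -3
5 * -1 = -5
-4 * -5 = 20
Sum = -3 + -5 + 20
= 12

12


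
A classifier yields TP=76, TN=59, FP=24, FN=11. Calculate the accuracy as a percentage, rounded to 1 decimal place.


Accuracy = (TP + TN) / (TP + TN + FP + FN) * 100
= (76 + 59) / (76 + 59 + 24 + 11)
= 135 / 170
= 0.7941
= 79.4%

79.4


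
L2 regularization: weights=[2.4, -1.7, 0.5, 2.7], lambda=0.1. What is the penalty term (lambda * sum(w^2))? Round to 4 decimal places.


Squaring each weight:
2.4^2 = 5.76
(-1.7)^2 = 2.89
0.5^2 = 0.25
2.7^2 = 7.29
Sum of squares = 16.19
Penalty = 0.1 * 16.19 = 1.6190

1.6190


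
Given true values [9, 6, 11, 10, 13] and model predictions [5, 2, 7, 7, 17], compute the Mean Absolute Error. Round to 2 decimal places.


Absolute errors: [4, 4, 4, 3, 4]
Sum of absolute errors = 19
MAE = 19 / 5 = 3.80

3.80


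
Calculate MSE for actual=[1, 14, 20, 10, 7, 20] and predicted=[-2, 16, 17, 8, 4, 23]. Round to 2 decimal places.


Differences: [3, -2, 3, 2, 3, -3]
Squared errors: [9, 4, 9, 4, 9, 9]
Sum of squared errors = 44
MSE = 44 / 6 = 7.33

7.33


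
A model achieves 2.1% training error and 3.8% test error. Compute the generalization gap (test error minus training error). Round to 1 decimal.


Generalization gap = test_error - train_error
= 3.8 - 2.1
= 1.7%
A small gap suggests good generalization.

1.7


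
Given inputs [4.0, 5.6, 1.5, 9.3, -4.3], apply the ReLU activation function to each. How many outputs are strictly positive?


ReLU(x) = max(0, x) for each element:
ReLU(4.0) = 4.0
ReLU(5.6) = 5.6
ReLU(1.5) = 1.5
ReLU(9.3) = 9.3
ReLU(-4.3) = 0
Active neurons (>0): 4

4


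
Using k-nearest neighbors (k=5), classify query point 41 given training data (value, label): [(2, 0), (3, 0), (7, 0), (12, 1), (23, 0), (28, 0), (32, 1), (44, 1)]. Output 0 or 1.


Distances from query 41:
Point 44 (class 1): distance = 3
Point 32 (class 1): distance = 9
Point 28 (class 0): distance = 13
Point 23 (class 0): distance = 18
Point 12 (class 1): distance = 29
K=5 nearest neighbors: classes = [1, 1, 0, 0, 1]
Votes for class 1: 3 / 5
Majority vote => class 1

1


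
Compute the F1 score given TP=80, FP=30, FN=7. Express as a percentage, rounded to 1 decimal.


Precision = TP / (TP + FP) = 80 / 110 = 0.7273
Recall = TP / (TP + FN) = 80 / 87 = 0.9195
F1 = 2 * P * R / (P + R)
= 2 * 0.7273 * 0.9195 / (0.7273 + 0.9195)
= 1.3375 / 1.6468
= 0.8122
As percentage: 81.2%

81.2


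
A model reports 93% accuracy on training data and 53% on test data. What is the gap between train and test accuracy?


Gap = train_accuracy - test_accuracy
= 93 - 53
= 40%
This large gap strongly indicates overfitting.

40


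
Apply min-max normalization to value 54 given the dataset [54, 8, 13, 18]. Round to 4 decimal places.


Min = 8, Max = 54
Range = 54 - 8 = 46
Scaled = (x - min) / (max - min)
= (54 - 8) / 46
= 46 / 46
= 1.0000

1.0000


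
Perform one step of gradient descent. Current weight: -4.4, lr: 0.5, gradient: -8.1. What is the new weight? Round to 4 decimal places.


w_new = w_old - lr * gradient
= -4.4 - 0.5 * -8.1
= -4.4 - (-4.05)
= -0.3500

-0.3500


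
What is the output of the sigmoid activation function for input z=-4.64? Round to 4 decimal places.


sigmoid(z) = 1 / (1 + exp(-z))
exp(-(-4.64)) = exp(4.64) = 103.5443
1 + 103.5443 = 104.5443
1 / 104.5443 = 0.0096

0.0096


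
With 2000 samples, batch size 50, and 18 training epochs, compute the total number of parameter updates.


Iterations per epoch = 2000 / 50 = 40
Total updates = iterations_per_epoch * epochs
= 40 * 18
= 720

720


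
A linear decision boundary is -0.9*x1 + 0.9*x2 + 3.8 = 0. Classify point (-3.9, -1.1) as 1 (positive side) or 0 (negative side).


Compute -0.9 * -3.9 + 0.9 * -1.1 + 3.8
= 3.51 + -0.99 + 3.8
= 6.32
Since 6.32 >= 0, the point is on the positive side.

1


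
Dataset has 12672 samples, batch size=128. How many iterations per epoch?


Iterations per epoch = dataset_size / batch_size
= 12672 / 128
= 99

99


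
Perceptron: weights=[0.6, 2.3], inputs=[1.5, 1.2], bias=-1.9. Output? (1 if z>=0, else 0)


z = w . x + b
= 0.6*1.5 + 2.3*1.2 + -1.9
= 0.9 + 2.76 + -1.9
= 3.66 + -1.9
= 1.76
Since z = 1.76 >= 0, output = 1

1


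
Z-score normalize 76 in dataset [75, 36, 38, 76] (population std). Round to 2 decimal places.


Mean = (75 + 36 + 38 + 76) / 4 = 56.25
Variance = sum((x_i - mean)^2) / n = 371.1875
Std = sqrt(371.1875) = 19.2662
Z = (x - mean) / std
= (76 - 56.25) / 19.2662
= 19.75 / 19.2662
= 1.03

1.03


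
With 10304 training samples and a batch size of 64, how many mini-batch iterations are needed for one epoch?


Iterations per epoch = dataset_size / batch_size
= 10304 / 64
= 161

161


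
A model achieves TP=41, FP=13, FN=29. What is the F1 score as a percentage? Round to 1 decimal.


Precision = TP / (TP + FP) = 41 / 54 = 0.7593
Recall = TP / (TP + FN) = 41 / 70 = 0.5857
F1 = 2 * P * R / (P + R)
= 2 * 0.7593 * 0.5857 / (0.7593 + 0.5857)
= 0.8894 / 1.345
= 0.6613
As percentage: 66.1%

66.1


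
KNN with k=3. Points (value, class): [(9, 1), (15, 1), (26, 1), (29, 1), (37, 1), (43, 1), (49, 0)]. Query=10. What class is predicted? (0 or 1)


Distances from query 10:
Point 9 (class 1): distance = 1
Point 15 (class 1): distance = 5
Point 26 (class 1): distance = 16
K=3 nearest neighbors: classes = [1, 1, 1]
Votes for class 1: 3 / 3
Majority vote => class 1

1


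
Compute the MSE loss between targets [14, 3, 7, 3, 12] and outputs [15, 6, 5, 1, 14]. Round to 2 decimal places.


Differences: [-1, -3, 2, 2, -2]
Squared errors: [1, 9, 4, 4, 4]
Sum of squared errors = 22
MSE = 22 / 5 = 4.40

4.40


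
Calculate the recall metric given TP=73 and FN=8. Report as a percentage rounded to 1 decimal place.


Recall = TP / (TP + FN) * 100
= 73 / (73 + 8)
= 73 / 81
= 0.9012
= 90.1%

90.1


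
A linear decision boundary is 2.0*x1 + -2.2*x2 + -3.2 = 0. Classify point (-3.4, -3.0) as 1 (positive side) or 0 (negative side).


Compute 2.0 * -3.4 + -2.2 * -3.0 + -3.2
= -6.8 + 6.6 + -3.2
= -3.4
Since -3.4 < 0, the point is on the negative side.

0


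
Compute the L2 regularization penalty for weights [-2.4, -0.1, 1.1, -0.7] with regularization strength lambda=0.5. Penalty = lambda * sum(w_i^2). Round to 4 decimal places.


Squaring each weight:
(-2.4)^2 = 5.76
(-0.1)^2 = 0.01
1.1^2 = 1.21
(-0.7)^2 = 0.49
Sum of squares = 7.47
Penalty = 0.5 * 7.47 = 3.7350

3.7350


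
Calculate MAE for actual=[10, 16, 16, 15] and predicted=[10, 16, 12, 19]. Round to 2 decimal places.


Absolute errors: [0, 0, 4, 4]
Sum of absolute errors = 8
MAE = 8 / 4 = 2.00

2.00


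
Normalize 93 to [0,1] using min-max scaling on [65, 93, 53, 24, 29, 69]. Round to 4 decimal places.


Min = 24, Max = 93
Range = 93 - 24 = 69
Scaled = (x - min) / (max - min)
= (93 - 24) / 69
= 69 / 69
= 1.0000

1.0000


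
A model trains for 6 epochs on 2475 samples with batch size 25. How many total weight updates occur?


Iterations per epoch = 2475 / 25 = 99
Total updates = iterations_per_epoch * epochs
= 99 * 6
= 594

594


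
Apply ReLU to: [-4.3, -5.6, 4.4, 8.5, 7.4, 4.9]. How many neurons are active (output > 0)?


ReLU(x) = max(0, x) for each element:
ReLU(-4.3) = 0
ReLU(-5.6) = 0
ReLU(4.4) = 4.4
ReLU(8.5) = 8.5
ReLU(7.4) = 7.4
ReLU(4.9) = 4.9
Active neurons (>0): 4

4
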